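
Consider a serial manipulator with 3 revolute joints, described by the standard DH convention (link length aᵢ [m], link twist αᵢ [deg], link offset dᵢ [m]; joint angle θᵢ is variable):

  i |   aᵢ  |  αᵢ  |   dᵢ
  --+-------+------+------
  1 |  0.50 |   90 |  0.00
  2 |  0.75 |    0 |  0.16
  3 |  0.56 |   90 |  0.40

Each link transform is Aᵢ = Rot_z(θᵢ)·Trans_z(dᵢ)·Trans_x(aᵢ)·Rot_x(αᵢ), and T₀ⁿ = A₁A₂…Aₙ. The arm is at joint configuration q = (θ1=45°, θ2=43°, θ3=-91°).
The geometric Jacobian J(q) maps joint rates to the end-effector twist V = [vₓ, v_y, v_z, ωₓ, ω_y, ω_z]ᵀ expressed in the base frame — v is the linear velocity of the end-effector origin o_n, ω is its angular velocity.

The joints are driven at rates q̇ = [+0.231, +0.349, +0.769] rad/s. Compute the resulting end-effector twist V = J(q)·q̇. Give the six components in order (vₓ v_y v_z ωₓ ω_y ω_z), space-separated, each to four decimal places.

0.0618 0.5267 0.6104 0.7905 -0.7905 0.2310

o_n = [1.4024, 0.6104, 0.0953]
J₁: ẑ×o_n = [-0.6104, 1.4024, 0.0000], ω = ẑ
J2: z=[0.7071, -0.7071, 0.0000] o=[0.3536, 0.3536, 0.0000] → [-0.0674, -0.0674, 0.9232, 0.7071, -0.7071, 0.0000]
J3: z=[0.7071, -0.7071, 0.0000] o=[0.8545, 0.6283, 0.5115] → [0.2943, 0.2943, 0.3747, 0.7071, -0.7071, 0.0000]
V = J·q̇ = [0.0618, 0.5267, 0.6104, 0.7905, -0.7905, 0.2310]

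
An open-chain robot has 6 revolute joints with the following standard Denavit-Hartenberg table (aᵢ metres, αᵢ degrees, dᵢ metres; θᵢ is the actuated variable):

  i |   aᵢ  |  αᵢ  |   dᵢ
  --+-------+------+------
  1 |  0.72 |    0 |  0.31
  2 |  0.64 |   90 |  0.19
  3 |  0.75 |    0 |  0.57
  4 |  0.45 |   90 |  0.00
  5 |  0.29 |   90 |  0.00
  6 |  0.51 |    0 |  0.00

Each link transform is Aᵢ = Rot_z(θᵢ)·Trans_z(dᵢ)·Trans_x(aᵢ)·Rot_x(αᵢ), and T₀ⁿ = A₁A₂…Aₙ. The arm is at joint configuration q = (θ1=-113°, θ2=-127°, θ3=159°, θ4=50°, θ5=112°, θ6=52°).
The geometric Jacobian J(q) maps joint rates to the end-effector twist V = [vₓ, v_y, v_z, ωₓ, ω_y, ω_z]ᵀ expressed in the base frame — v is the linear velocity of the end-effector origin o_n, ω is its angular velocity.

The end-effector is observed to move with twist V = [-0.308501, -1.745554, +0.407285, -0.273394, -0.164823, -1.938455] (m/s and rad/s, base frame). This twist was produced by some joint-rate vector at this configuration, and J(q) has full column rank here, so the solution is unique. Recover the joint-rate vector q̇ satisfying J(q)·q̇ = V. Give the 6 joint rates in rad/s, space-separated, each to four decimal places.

-0.8630 -0.8320 -0.4190 0.0500 -0.2100 0.1330

o_n = [0.9226, -0.4881, 1.0118]
J₁: ẑ×o_n = [0.4881, 0.9226, -0.0000], ω = ẑ
J2: z=[0.0000, 0.0000, 1.0000] o=[-0.2813, -0.6628, 0.3100] → [-0.1747, 1.2040, 0.0000, 0.0000, 0.0000, 1.0000]
J3: z=[0.8660, 0.5000, 0.0000] o=[-0.6013, -0.1085, 0.5000] → [0.2559, -0.4432, -1.0907, 0.8660, 0.5000, 0.0000]
J4: z=[0.8660, 0.5000, 0.0000] o=[0.2424, -0.4299, 0.7688] → [0.1215, -0.2105, -0.3905, 0.8660, 0.5000, 0.0000]
J5: z=[0.2424, -0.4199, 0.8746] o=[0.4392, -0.7707, 0.5506] → [-0.4408, 0.3110, 0.2715, 0.2424, -0.4199, 0.8746]
J6: z=[0.7299, -0.5150, -0.4495] o=[0.6245, -0.5540, 0.6033] → [-0.1808, -0.4322, 0.2016, 0.7299, -0.5150, -0.4495]
q̇ = J⁺·V = [-0.8630, -0.8320, -0.4190, 0.0500, -0.2100, 0.1330]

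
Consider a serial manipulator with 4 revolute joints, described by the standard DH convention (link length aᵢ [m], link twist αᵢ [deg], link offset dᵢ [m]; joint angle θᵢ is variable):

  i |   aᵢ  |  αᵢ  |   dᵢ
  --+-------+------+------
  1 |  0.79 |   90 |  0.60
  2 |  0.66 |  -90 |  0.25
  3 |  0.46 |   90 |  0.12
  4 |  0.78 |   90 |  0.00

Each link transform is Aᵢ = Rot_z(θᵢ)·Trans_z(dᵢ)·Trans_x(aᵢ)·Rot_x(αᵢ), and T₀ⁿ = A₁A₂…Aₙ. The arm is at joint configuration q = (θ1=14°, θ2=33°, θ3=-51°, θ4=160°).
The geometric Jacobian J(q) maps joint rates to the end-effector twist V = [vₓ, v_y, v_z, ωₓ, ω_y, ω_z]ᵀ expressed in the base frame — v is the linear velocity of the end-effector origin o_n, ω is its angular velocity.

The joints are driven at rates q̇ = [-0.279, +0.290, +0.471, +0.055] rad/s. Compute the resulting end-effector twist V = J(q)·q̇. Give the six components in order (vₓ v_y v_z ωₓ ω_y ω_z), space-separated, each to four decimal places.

o_n = [0.9686, 0.2025, 1.1903]
J₁: ẑ×o_n = [-0.2025, 0.9686, 0.0000], ω = ẑ
J2: z=[0.2419, -0.9703, 0.0000] o=[0.7665, 0.1911, 0.6000] → [-0.5727, -0.1428, 0.1988, 0.2419, -0.9703, 0.0000]
J3: z=[-0.5285, -0.1318, 0.8387] o=[1.3641, 0.0825, 0.9595] → [-0.1311, -0.2097, -0.1155, -0.5285, -0.1318, 0.8387]
J4: z=[-0.4802, -0.7683, -0.4233] o=[1.6227, -0.2215, 1.2178] → [0.2006, 0.2637, -0.7062, -0.4802, -0.7683, -0.4233]
V = J·q̇ = [-0.1603, -0.3959, -0.0356, -0.2052, -0.3857, 0.0927]

-0.1603 -0.3959 -0.0356 -0.2052 -0.3857 0.0927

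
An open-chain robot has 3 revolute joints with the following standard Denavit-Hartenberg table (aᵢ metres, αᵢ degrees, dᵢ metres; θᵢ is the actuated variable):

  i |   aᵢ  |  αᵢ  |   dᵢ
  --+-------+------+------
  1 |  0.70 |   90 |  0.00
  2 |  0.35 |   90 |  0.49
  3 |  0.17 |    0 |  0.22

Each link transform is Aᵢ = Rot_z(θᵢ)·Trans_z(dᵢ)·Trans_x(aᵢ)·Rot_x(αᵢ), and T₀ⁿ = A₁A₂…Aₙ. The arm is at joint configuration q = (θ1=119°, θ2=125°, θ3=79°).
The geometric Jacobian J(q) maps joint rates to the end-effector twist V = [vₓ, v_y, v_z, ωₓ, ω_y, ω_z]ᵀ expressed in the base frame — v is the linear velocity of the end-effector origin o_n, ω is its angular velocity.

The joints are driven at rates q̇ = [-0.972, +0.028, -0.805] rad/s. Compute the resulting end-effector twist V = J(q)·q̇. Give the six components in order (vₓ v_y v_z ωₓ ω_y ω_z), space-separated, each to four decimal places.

o_n = [0.2541, 0.8965, 0.4395]
J₁: ẑ×o_n = [-0.8965, 0.2541, 0.0000], ω = ẑ
J2: z=[0.8746, 0.4848, 0.0000] o=[-0.3394, 0.6122, 0.0000] → [0.2131, -0.3844, -0.0391, 0.8746, 0.4848, 0.0000]
J3: z=[-0.3971, 0.7164, 0.5736] o=[0.1865, 0.6742, 0.2867] → [-0.0180, 0.0994, -0.1367, -0.3971, 0.7164, 0.5736]
V = J·q̇ = [0.8918, -0.3378, 0.1089, 0.3442, -0.5632, -1.4337]

0.8918 -0.3378 0.1089 0.3442 -0.5632 -1.4337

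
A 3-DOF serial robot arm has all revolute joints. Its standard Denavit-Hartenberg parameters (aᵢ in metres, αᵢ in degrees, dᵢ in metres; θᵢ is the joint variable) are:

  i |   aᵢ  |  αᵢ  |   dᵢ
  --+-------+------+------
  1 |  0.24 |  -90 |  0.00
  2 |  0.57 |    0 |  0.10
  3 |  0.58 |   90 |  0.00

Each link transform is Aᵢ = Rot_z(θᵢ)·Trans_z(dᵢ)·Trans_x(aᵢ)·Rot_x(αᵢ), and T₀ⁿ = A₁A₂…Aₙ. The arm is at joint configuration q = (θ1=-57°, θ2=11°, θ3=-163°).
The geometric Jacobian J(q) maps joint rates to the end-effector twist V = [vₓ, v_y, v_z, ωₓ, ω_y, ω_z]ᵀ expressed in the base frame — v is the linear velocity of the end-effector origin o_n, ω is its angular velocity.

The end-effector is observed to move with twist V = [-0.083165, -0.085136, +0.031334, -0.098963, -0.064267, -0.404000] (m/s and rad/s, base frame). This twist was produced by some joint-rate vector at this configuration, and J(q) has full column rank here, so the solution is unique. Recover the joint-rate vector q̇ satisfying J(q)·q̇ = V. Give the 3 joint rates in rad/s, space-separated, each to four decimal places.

o_n = [0.2404, -0.1866, 0.1635]
J₁: ẑ×o_n = [0.1866, 0.2404, -0.0000], ω = ẑ
J2: z=[0.8387, 0.5446, 0.0000] o=[0.1307, -0.2013, 0.0000] → [0.0891, -0.1371, -0.0474, 0.8387, 0.5446, 0.0000]
J3: z=[0.8387, 0.5446, 0.0000] o=[0.5193, -0.6161, -0.1088] → [0.1483, -0.2284, 0.5121, 0.8387, 0.5446, 0.0000]
q̇ = J⁺·V = [-0.4040, -0.1640, 0.0460]

-0.4040 -0.1640 0.0460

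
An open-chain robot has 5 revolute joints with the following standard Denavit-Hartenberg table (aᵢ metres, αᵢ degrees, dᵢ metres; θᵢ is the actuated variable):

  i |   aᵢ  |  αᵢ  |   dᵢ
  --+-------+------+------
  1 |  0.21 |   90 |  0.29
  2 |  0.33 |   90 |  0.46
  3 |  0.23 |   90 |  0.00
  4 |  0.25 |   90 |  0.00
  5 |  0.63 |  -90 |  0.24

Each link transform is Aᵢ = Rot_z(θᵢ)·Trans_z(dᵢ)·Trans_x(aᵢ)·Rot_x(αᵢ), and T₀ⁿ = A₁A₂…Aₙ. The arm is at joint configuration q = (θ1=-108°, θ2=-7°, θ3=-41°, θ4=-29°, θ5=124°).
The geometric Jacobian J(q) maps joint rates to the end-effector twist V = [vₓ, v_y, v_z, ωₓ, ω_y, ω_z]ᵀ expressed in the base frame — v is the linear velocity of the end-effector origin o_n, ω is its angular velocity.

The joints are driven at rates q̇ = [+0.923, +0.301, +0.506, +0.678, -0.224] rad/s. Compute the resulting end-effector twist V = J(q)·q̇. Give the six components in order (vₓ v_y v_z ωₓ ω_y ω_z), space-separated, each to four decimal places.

o_n = [-0.1202, -0.2081, 0.4484]
J₁: ẑ×o_n = [0.2081, -0.1202, 0.0000], ω = ẑ
J2: z=[-0.9511, 0.3090, 0.0000] o=[-0.0649, -0.1997, 0.2900] → [0.0490, 0.1507, 0.0251, -0.9511, 0.3090, 0.0000]
J3: z=[0.0377, 0.1159, -0.9925] o=[-0.6036, -0.3691, 0.2498] → [0.1828, -0.4873, -0.0500, 0.0377, 0.1159, -0.9925]
J4: z=[0.9190, 0.3861, 0.0800] o=[-0.5133, -0.5796, 0.2286] → [0.0552, -0.1706, 0.1895, 0.9190, 0.3861, 0.0800]
J5: z=[-0.2232, 0.3423, 0.9127] o=[-0.4321, -0.7937, 0.3288] → [-0.4935, 0.3114, -0.2375, -0.2232, 0.3423, 0.9127]
V = J·q̇ = [0.4473, -0.4975, 0.1640, 0.4059, 0.3367, 0.2705]

0.4473 -0.4975 0.1640 0.4059 0.3367 0.2705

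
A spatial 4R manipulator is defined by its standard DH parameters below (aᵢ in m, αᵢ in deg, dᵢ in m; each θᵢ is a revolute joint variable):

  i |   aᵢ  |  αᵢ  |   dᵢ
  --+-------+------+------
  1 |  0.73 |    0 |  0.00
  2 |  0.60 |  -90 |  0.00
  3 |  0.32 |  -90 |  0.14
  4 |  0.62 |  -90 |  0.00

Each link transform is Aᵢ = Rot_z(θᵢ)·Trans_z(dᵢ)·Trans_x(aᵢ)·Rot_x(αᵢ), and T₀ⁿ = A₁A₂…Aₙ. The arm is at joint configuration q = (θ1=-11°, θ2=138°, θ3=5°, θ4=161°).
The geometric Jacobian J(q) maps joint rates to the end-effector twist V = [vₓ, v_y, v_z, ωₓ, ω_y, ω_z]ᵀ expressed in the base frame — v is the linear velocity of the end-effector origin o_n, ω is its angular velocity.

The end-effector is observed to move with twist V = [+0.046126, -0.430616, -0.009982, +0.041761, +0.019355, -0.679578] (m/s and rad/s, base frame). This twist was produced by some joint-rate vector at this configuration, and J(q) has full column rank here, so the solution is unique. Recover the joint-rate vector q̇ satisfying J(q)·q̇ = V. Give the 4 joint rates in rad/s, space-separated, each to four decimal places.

o_n = [0.5645, 0.1653, 0.0232]
J₁: ẑ×o_n = [-0.1653, 0.5645, 0.0000], ω = ẑ
J2: z=[0.0000, 0.0000, 1.0000] o=[0.7166, -0.1393, 0.0000] → [-0.3046, -0.1521, 0.0000, 0.0000, 0.0000, 1.0000]
J3: z=[-0.7986, -0.6018, 0.0000] o=[0.3555, 0.3399, 0.0000] → [-0.0140, 0.0185, 0.2652, -0.7986, -0.6018, 0.0000]
J4: z=[0.0525, -0.0696, -0.9962] o=[0.0518, 0.5102, -0.0279] → [-0.3472, -0.5134, 0.0176, 0.0525, -0.0696, -0.9962]
q̇ = J⁺·V = [-0.6410, 0.0720, -0.0450, 0.1110]

-0.6410 0.0720 -0.0450 0.1110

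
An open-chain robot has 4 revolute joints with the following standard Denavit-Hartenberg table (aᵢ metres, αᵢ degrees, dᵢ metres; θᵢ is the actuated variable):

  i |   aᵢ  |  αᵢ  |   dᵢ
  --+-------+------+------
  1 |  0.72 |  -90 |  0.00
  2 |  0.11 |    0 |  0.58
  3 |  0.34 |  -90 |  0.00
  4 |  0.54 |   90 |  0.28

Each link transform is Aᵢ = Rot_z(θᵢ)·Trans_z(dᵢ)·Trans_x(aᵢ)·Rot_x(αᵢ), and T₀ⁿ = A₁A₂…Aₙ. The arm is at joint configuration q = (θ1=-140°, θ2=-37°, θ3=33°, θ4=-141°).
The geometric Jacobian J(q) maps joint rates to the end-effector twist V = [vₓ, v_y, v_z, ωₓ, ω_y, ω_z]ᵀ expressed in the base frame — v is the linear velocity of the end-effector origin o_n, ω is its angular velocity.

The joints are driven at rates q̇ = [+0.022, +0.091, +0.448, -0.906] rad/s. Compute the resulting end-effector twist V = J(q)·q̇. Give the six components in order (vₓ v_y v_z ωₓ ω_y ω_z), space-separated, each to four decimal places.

o_n = [0.0183, -1.1854, -0.2187]
J₁: ẑ×o_n = [1.1854, 0.0183, -0.0000], ω = ẑ
J2: z=[0.6428, -0.7660, 0.0000] o=[-0.5516, -0.4628, 0.0000] → [0.1675, 0.1406, -0.0279, 0.6428, -0.7660, 0.0000]
J3: z=[0.6428, -0.7660, 0.0000] o=[-0.2460, -0.9636, 0.0662] → [0.2182, 0.1831, 0.0599, 0.6428, -0.7660, 0.0000]
J4: z=[-0.0534, -0.0448, -0.9976] o=[-0.5059, -1.1816, 0.0899] → [0.0101, -0.5394, 0.0237, -0.0534, -0.0448, -0.9976]
V = J·q̇ = [0.1300, 0.5839, 0.0028, 0.3949, -0.3723, 0.9258]

0.1300 0.5839 0.0028 0.3949 -0.3723 0.9258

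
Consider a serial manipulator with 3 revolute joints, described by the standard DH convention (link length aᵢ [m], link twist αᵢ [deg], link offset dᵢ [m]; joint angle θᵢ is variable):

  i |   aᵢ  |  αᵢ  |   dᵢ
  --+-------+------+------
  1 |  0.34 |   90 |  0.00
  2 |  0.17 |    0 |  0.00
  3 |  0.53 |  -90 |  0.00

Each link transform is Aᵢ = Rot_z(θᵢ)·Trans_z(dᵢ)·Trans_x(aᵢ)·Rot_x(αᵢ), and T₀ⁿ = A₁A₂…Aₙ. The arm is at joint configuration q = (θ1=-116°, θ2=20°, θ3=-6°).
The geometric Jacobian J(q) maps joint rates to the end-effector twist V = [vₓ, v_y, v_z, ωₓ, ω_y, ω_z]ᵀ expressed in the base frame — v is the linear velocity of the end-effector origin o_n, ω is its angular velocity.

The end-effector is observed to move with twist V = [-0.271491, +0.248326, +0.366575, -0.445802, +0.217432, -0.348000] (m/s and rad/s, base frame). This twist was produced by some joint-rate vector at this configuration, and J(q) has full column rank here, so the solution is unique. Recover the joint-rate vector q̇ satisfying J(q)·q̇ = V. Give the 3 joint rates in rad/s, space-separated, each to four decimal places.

-0.3480 0.6980 -0.2020

o_n = [-0.4445, -0.9114, 0.1864]
J₁: ẑ×o_n = [0.9114, -0.4445, 0.0000], ω = ẑ
J2: z=[-0.8988, 0.4384, 0.0000] o=[-0.1490, -0.3056, 0.0000] → [0.0817, 0.1675, 0.6740, -0.8988, 0.4384, 0.0000]
J3: z=[-0.8988, 0.4384, 0.0000] o=[-0.2191, -0.4492, 0.0581] → [0.0562, 0.1152, 0.5143, -0.8988, 0.4384, 0.0000]
q̇ = J⁺·V = [-0.3480, 0.6980, -0.2020]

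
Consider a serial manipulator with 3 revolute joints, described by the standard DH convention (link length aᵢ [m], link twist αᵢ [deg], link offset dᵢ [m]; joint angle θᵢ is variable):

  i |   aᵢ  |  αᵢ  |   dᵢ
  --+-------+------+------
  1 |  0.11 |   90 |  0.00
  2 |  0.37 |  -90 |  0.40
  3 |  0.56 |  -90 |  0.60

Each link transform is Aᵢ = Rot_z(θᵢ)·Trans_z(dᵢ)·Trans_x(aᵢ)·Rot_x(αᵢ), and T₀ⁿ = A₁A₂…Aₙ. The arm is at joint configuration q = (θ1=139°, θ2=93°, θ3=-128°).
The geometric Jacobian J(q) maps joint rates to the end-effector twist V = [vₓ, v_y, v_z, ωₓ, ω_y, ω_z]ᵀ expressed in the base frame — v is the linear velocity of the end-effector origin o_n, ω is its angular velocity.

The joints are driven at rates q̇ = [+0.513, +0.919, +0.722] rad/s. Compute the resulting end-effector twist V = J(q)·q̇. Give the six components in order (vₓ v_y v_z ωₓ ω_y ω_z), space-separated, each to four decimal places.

0.0110 0.6537 -0.2337 1.1471 0.2206 0.4752

o_n = [0.9221, 0.3131, -0.0062]
J₁: ẑ×o_n = [-0.3131, 0.9221, 0.0000], ω = ẑ
J2: z=[0.6561, 0.7547, 0.0000] o=[-0.0830, 0.0722, 0.0000] → [-0.0047, 0.0041, -0.6005, 0.6561, 0.7547, 0.0000]
J3: z=[0.7537, -0.6552, -0.0523] o=[0.1940, 0.3613, 0.3695] → [0.2436, 0.2450, 0.4407, 0.7537, -0.6552, -0.0523]
V = J·q̇ = [0.0110, 0.6537, -0.2337, 1.1471, 0.2206, 0.4752]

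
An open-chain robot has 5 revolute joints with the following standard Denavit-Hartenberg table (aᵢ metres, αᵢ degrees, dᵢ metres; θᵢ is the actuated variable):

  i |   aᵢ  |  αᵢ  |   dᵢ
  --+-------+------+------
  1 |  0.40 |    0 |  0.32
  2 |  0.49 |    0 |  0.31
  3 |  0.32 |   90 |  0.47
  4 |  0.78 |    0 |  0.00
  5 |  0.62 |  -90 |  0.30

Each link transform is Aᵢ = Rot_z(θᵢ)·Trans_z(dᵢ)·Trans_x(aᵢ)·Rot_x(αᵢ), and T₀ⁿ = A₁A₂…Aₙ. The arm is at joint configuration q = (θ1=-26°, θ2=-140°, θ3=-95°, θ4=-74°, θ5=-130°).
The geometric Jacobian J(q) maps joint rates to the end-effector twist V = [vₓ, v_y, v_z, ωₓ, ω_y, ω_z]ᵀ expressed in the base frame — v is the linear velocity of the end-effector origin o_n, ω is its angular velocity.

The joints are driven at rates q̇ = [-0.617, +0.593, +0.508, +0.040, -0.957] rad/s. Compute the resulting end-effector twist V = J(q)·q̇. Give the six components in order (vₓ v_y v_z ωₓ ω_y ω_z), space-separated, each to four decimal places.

-0.1596 0.1934 0.5280 -0.9057 -0.1435 0.4840

o_n = [0.1853, -0.2780, 0.6024]
J₁: ẑ×o_n = [0.2780, 0.1853, -0.0000], ω = ẑ
J2: z=[0.0000, 0.0000, 1.0000] o=[0.3595, -0.1753, 0.3200] → [0.1026, -0.1742, 0.0000, 0.0000, 0.0000, 1.0000]
J3: z=[0.0000, 0.0000, 1.0000] o=[-0.1159, -0.2939, 0.6300] → [-0.0159, 0.3012, 0.0000, 0.0000, 0.0000, 1.0000]
J4: z=[0.9877, 0.1564, 0.0000] o=[-0.1660, 0.0222, 1.1000] → [-0.0778, 0.4915, -0.3514, 0.9877, 0.1564, 0.0000]
J5: z=[0.9877, 0.1564, 0.0000] o=[-0.1996, 0.2345, 0.3502] → [0.0394, -0.2491, -0.5664, 0.9877, 0.1564, 0.0000]
V = J·q̇ = [-0.1596, 0.1934, 0.5280, -0.9057, -0.1435, 0.4840]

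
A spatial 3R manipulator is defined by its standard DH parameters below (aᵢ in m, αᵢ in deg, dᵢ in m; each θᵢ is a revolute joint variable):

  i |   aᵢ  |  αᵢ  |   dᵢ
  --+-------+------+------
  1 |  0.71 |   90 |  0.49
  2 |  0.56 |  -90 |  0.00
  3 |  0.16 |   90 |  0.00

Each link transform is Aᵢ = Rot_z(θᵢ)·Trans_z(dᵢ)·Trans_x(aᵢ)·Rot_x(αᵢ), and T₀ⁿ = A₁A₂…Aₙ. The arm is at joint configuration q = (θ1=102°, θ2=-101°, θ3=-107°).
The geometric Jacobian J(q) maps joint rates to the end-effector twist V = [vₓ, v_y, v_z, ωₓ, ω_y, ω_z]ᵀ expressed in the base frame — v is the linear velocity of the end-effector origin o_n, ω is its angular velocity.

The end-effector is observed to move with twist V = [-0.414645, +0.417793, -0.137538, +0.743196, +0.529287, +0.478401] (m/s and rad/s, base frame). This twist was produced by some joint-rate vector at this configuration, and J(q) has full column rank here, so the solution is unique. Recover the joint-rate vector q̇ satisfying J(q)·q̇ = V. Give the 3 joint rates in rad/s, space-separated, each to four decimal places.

0.5490 0.8370 0.3700

o_n = [0.0224, 0.6305, -0.0138]
J₁: ẑ×o_n = [-0.6305, 0.0224, 0.0000], ω = ẑ
J2: z=[0.9781, 0.2079, 0.0000] o=[-0.1476, 0.6945, 0.4900] → [-0.1047, 0.4928, -0.0979, 0.9781, 0.2079, 0.0000]
J3: z=[-0.2041, 0.9602, -0.1908] o=[-0.1254, 0.5900, -0.0597] → [0.0518, -0.0188, -0.1502, -0.2041, 0.9602, -0.1908]
q̇ = J⁺·V = [0.5490, 0.8370, 0.3700]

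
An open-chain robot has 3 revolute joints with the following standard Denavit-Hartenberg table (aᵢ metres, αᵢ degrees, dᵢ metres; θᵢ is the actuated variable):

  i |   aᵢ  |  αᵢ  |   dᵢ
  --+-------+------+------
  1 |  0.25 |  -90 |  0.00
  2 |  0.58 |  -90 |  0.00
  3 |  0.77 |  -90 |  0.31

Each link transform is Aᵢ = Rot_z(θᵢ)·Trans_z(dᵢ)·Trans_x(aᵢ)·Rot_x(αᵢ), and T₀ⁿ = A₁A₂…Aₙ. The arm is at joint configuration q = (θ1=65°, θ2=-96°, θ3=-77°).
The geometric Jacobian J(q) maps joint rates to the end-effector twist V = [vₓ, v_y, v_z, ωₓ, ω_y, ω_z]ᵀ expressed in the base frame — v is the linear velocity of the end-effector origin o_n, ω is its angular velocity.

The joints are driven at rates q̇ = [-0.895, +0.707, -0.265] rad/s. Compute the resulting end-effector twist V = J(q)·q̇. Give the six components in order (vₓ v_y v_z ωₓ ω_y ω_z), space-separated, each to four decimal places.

o_n = [-0.4773, 0.7517, 0.7815]
J₁: ẑ×o_n = [-0.7517, -0.4773, 0.0000], ω = ẑ
J2: z=[-0.9063, 0.4226, 0.0000] o=[0.1057, 0.2266, 0.0000] → [0.3303, 0.7083, -0.2296, -0.9063, 0.4226, 0.0000]
J3: z=[0.4203, 0.9013, 0.1045] o=[0.0800, 0.1716, 0.5768] → [0.1238, -0.1443, 0.7462, 0.4203, 0.9013, 0.1045]
V = J·q̇ = [0.8735, 0.9662, -0.3600, -0.7521, 0.0599, -0.9227]

0.8735 0.9662 -0.3600 -0.7521 0.0599 -0.9227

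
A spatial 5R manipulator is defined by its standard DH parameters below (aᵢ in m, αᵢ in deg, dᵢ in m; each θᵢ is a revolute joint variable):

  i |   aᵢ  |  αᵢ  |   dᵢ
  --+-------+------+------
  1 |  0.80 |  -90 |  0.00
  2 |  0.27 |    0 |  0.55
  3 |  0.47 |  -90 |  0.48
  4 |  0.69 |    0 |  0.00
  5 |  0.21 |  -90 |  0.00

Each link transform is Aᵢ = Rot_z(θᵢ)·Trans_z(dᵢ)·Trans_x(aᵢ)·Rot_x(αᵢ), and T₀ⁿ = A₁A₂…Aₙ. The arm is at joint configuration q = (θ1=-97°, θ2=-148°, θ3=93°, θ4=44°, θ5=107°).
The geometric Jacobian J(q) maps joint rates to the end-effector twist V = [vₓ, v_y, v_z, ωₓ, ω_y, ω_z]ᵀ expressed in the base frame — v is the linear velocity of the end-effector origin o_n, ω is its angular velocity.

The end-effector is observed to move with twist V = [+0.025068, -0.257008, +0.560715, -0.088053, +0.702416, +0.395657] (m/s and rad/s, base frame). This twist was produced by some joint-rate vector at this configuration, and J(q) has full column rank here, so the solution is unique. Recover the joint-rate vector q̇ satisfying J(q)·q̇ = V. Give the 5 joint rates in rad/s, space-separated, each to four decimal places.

-0.0850 0.7790 -0.9520 -0.5980 -0.2400

o_n = [0.3212, -1.0671, 0.7842]
J₁: ẑ×o_n = [1.0671, 0.3212, -0.0000], ω = ẑ
J2: z=[0.9925, -0.1219, 0.0000] o=[-0.0975, -0.7940, 0.0000] → [-0.0956, -0.7784, -0.2200, 0.9925, -0.1219, 0.0000]
J3: z=[0.9925, -0.1219, 0.0000] o=[0.4763, -0.6338, 0.1431] → [-0.0781, -0.6364, -0.4489, 0.9925, -0.1219, 0.0000]
J4: z=[-0.0998, -0.8130, -0.5736] o=[0.9199, -0.9599, 0.5281] → [-0.2697, 0.3689, -0.4760, -0.0998, -0.8130, -0.5736]
J5: z=[-0.0998, -0.8130, -0.5736] o=[0.4094, -1.1840, 0.9347] → [0.1894, 0.0356, -0.0834, -0.0998, -0.8130, -0.5736]
q̇ = J⁺·V = [-0.0850, 0.7790, -0.9520, -0.5980, -0.2400]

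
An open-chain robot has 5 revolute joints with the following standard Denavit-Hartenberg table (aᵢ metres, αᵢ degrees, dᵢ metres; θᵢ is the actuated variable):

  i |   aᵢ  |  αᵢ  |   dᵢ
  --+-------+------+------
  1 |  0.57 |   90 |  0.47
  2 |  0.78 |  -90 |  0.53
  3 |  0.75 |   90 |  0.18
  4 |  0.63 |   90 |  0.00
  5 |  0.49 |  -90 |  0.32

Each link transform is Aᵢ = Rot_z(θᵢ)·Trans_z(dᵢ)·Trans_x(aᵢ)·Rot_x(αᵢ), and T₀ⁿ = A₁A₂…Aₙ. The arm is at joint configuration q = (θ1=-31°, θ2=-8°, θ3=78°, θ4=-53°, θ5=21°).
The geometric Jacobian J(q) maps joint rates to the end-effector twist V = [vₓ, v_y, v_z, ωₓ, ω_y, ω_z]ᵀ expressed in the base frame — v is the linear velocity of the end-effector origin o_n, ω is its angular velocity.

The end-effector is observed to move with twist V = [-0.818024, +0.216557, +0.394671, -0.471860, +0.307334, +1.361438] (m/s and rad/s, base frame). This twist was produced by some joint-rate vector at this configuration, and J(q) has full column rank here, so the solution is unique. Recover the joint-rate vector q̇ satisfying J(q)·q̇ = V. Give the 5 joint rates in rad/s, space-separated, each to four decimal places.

0.1170 0.5880 0.8200 -0.8410 -0.5550

o_n = [1.6811, -0.3600, -0.5682]
J₁: ẑ×o_n = [0.3600, 1.6811, -0.0000], ω = ẑ
J2: z=[-0.5150, -0.8572, 0.0000] o=[0.4886, -0.2936, 0.4700] → [0.8899, -0.5347, 1.0564, -0.5150, -0.8572, 0.0000]
J3: z=[0.1193, -0.0717, 0.9903] o=[0.8777, -1.1457, 0.3614] → [-0.7114, 0.9065, 0.1513, 0.1193, -0.0717, 0.9903]
J4: z=[0.7232, -0.6771, -0.1361] o=[1.4094, -0.6093, 0.5180] → [0.7694, 0.7485, 0.3643, 0.7232, -0.6771, -0.1361]
J5: z=[-0.6151, -0.5418, -0.5728] o=[1.6073, -0.2955, 0.0088] → [0.2757, -0.3972, 0.0797, -0.6151, -0.5418, -0.5728]
q̇ = J⁺·V = [0.1170, 0.5880, 0.8200, -0.8410, -0.5550]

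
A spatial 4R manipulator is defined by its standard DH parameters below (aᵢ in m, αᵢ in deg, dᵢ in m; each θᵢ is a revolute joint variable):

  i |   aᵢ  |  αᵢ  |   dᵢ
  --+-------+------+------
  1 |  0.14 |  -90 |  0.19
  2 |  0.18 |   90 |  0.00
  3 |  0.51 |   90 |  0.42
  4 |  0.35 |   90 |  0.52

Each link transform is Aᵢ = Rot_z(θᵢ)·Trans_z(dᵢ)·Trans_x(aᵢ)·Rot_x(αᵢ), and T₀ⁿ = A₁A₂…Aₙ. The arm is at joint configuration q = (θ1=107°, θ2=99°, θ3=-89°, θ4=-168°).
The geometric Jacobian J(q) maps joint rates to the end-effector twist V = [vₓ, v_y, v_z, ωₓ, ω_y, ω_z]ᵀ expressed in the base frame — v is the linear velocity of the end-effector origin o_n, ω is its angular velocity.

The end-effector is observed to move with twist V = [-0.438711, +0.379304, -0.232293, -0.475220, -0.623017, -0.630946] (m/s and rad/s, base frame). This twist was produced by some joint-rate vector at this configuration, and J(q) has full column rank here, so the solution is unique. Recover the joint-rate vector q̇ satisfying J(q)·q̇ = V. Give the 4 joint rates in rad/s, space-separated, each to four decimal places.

0.1440 0.6220 -0.3300 -0.8370

o_n = [0.0124, 0.5639, 0.4685]
J₁: ẑ×o_n = [-0.5639, 0.0124, 0.0000], ω = ẑ
J2: z=[-0.9563, -0.2924, 0.0000] o=[-0.0409, 0.1339, 0.1900] → [-0.0814, 0.2664, -0.3957, -0.9563, -0.2924, 0.0000]
J3: z=[-0.2888, 0.9445, -0.1564] o=[-0.0327, 0.1070, 0.0122] → [0.5025, 0.1247, -0.1745, -0.2888, 0.9445, -0.1564]
J4: z=[-0.0290, 0.1547, 0.9875] o=[0.3341, 0.6514, -0.0623] → [0.1685, -0.3023, 0.0523, -0.0290, 0.1547, 0.9875]
q̇ = J⁺·V = [0.1440, 0.6220, -0.3300, -0.8370]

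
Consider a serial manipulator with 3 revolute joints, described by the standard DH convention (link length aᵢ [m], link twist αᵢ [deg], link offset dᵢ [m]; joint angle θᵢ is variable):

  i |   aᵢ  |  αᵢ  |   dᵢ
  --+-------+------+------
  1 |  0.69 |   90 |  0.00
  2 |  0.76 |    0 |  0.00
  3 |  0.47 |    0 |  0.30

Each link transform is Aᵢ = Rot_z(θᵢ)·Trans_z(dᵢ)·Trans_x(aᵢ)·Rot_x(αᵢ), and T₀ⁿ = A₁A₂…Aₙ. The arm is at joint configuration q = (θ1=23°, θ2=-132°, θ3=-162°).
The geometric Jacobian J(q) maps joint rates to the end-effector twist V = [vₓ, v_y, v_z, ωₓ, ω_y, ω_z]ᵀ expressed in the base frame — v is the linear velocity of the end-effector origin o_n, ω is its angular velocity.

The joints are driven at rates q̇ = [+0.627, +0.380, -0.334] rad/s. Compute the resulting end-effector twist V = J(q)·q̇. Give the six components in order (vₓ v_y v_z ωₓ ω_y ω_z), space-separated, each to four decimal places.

o_n = [0.4602, -0.1306, -0.1354]
J₁: ẑ×o_n = [0.1306, 0.4602, -0.0000], ω = ẑ
J2: z=[0.3907, -0.9205, 0.0000] o=[0.6351, 0.2696, 0.0000] → [0.1247, 0.0529, -0.3174, 0.3907, -0.9205, 0.0000]
J3: z=[0.3907, -0.9205, 0.0000] o=[0.1670, 0.0709, -0.5648] → [-0.3952, -0.1678, 0.1912, 0.3907, -0.9205, 0.0000]
V = J·q̇ = [0.2612, 0.3647, -0.1845, 0.0180, -0.0423, 0.6270]

0.2612 0.3647 -0.1845 0.0180 -0.0423 0.6270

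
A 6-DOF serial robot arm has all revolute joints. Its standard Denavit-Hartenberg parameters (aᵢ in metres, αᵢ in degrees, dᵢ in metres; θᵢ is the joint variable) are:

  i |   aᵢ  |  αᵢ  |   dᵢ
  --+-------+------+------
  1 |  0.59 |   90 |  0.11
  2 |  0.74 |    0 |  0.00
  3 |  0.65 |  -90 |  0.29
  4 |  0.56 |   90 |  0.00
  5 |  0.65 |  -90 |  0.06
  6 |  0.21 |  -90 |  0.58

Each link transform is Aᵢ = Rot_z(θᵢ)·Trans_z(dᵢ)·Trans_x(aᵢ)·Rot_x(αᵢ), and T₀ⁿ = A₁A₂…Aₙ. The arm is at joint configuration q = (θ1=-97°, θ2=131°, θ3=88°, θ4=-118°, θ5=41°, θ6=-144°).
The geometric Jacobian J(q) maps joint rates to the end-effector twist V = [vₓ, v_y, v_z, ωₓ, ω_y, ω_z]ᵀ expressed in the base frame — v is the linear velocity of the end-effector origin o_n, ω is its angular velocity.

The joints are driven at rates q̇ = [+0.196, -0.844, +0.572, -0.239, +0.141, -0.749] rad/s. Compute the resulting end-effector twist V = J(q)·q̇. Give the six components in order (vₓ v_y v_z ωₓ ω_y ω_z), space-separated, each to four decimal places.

0.2357 -0.3187 0.3157 -0.0669 0.2401 1.0446

o_n = [-0.7255, -0.3105, -0.0635]
J₁: ẑ×o_n = [0.3105, -0.7255, 0.0000], ω = ẑ
J2: z=[-0.9925, 0.1219, 0.0000] o=[-0.0719, -0.5856, 0.1100] → [-0.0211, -0.1722, -0.1934, -0.9925, 0.1219, 0.0000]
J3: z=[-0.9925, 0.1219, 0.0000] o=[-0.0127, -0.1037, 0.6685] → [-0.0892, -0.7266, 0.2921, -0.9925, 0.1219, 0.0000]
J4: z=[-0.0767, -0.6246, -0.7771] o=[-0.2390, 0.4330, 0.2594] → [-0.3761, 0.3533, -0.2469, -0.0767, -0.6246, -0.7771]
J5: z=[0.3823, -0.7383, 0.5557] o=[-0.7547, 0.2905, 0.4249] → [0.6945, 0.2029, -0.2083, 0.3823, -0.7383, 0.5557]
J6: z=[0.5462, -0.3044, -0.7804] o=[-1.2162, -0.1451, 0.2717] → [-0.0270, -0.1997, 0.0590, 0.5462, -0.3044, -0.7804]
V = J·q̇ = [0.2357, -0.3187, 0.3157, -0.0669, 0.2401, 1.0446]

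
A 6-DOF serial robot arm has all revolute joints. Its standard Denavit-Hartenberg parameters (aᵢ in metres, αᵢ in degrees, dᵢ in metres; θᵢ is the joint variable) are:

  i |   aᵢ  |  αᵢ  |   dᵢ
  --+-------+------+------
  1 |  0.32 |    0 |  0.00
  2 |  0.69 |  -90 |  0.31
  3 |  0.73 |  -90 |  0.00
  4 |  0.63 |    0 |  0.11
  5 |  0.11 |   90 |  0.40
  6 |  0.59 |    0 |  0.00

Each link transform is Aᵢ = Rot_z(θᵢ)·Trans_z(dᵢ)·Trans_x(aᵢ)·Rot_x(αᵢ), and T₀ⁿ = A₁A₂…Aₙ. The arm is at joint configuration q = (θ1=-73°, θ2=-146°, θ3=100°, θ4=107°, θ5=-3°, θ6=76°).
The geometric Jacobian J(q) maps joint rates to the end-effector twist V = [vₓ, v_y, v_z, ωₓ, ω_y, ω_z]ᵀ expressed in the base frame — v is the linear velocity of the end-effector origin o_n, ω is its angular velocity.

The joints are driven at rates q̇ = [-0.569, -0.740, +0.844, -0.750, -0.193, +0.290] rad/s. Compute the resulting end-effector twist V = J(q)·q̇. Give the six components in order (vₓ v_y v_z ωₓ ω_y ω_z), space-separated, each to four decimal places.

0.6500 -1.4511 0.2657 -1.1707 -0.0477 -1.7499

o_n = [0.9847, 0.0632, 0.0207]
J₁: ẑ×o_n = [-0.0632, 0.9847, 0.0000], ω = ẑ
J2: z=[0.0000, 0.0000, 1.0000] o=[0.0936, -0.3060, 0.0000] → [-0.3692, 0.8911, 0.0000, 0.0000, 0.0000, 1.0000]
J3: z=[-0.6293, -0.7771, 0.0000] o=[-0.4427, 0.1282, 0.3100] → [0.2249, -0.1821, 1.1502, -0.6293, -0.7771, 0.0000]
J4: z=[0.7653, -0.6198, 0.1736] o=[-0.3442, 0.0484, -0.4089] → [-0.2688, -0.0980, 0.8348, 0.7653, -0.6198, 0.1736]
J5: z=[0.7653, -0.6198, 0.1736] o=[0.0943, 0.4686, -0.2084] → [-0.0716, -0.0207, 0.2415, 0.7653, -0.6198, 0.1736]
J6: z=[0.2832, 0.0820, -0.9556] o=[0.4640, 0.3066, -0.1127] → [-0.2216, -0.5353, -0.1116, 0.2832, 0.0820, -0.9556]
V = J·q̇ = [0.6500, -1.4511, 0.2657, -1.1707, -0.0477, -1.7499]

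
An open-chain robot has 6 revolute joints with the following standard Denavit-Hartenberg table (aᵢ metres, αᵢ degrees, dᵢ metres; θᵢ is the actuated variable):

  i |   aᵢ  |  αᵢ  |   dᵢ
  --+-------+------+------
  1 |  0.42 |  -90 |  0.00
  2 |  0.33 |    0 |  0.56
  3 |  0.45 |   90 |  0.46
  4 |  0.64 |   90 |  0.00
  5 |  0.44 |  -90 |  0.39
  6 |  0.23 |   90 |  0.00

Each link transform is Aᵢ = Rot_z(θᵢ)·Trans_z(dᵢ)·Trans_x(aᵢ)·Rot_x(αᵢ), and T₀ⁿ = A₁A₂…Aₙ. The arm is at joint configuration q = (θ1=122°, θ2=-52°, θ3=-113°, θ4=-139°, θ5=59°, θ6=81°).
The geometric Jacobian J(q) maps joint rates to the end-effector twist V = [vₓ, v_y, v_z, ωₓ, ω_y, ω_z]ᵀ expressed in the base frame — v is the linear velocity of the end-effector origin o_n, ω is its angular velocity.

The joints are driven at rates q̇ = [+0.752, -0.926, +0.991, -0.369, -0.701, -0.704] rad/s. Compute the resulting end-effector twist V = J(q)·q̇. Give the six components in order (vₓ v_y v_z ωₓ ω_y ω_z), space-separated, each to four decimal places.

o_n = [-0.9173, 0.4071, -0.2181]
J₁: ẑ×o_n = [-0.4071, -0.9173, 0.0000], ω = ẑ
J2: z=[-0.8480, -0.5299, 0.0000] o=[-0.2226, 0.3562, 0.0000] → [0.1156, -0.1850, -0.4114, -0.8480, -0.5299, 0.0000]
J3: z=[-0.8480, -0.5299, 0.0000] o=[-0.8051, 0.2317, 0.2600] → [0.2534, -0.4055, -0.2082, -0.8480, -0.5299, 0.0000]
J4: z=[0.1372, -0.2195, -0.9659] o=[-0.9649, -0.3807, 0.3765] → [0.8915, 0.0356, 0.1185, 0.1372, -0.2195, -0.9659]
J5: z=[-0.9758, 0.1375, -0.1698] o=[-0.8561, 0.2375, 0.2515] → [-0.0358, -0.4479, -0.1571, -0.9758, 0.1375, -0.1698]
J6: z=[-0.0751, -0.9410, -0.3301] o=[-1.1464, 0.4272, -0.2233] → [-0.0115, -0.0752, 0.2170, -0.0751, -0.9410, -0.3301]
V = J·q̇ = [-0.4579, -0.5666, 0.0882, 0.6312, 0.6126, 1.4598]

-0.4579 -0.5666 0.0882 0.6312 0.6126 1.4598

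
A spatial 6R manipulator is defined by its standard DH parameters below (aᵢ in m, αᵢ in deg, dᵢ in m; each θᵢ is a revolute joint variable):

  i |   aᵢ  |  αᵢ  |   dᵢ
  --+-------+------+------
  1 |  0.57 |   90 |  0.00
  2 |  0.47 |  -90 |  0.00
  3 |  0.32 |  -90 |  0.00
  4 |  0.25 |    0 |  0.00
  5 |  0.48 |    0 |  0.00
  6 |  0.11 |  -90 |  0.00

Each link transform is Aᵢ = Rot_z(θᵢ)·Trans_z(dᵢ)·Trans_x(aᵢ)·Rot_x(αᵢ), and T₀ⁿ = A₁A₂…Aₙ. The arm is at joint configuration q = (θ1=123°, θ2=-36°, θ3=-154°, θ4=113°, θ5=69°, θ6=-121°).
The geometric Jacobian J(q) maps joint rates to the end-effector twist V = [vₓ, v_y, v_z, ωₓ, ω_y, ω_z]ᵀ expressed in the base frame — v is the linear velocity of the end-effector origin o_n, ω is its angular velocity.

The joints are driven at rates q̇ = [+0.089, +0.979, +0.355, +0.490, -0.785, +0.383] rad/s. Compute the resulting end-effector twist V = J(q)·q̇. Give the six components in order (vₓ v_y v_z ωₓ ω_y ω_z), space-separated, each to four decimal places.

o_n = [-0.5743, 0.7200, -0.6345]
J₁: ẑ×o_n = [-0.7200, -0.5743, 0.0000], ω = ẑ
J2: z=[0.8387, 0.5446, 0.0000] o=[-0.3104, 0.4780, 0.0000] → [-0.3456, 0.5322, 0.3467, 0.8387, 0.5446, 0.0000]
J3: z=[-0.3201, 0.4930, 0.8090] o=[-0.5175, 0.7969, -0.2763] → [-0.1144, -0.1606, 0.0526, -0.3201, 0.4930, 0.8090]
J4: z=[0.5606, 0.7870, -0.2577] o=[-0.2732, 0.6782, -0.1072] → [-0.4042, 0.3732, 0.2604, 0.5606, 0.7870, -0.2577]
J5: z=[0.5606, 0.7870, -0.2577] o=[-0.2741, 0.6010, -0.3450] → [-0.1972, 0.2397, 0.3030, 0.5606, 0.7870, -0.2577]
J6: z=[0.5606, 0.7870, -0.2577] o=[-0.6458, 0.7873, -0.5849] → [-0.0564, 0.0094, -0.0940, 0.5606, 0.7870, -0.2577]
V = J·q̇ = [-0.5079, 0.4112, 0.2118, 0.7567, 0.7775, 0.3535]

-0.5079 0.4112 0.2118 0.7567 0.7775 0.3535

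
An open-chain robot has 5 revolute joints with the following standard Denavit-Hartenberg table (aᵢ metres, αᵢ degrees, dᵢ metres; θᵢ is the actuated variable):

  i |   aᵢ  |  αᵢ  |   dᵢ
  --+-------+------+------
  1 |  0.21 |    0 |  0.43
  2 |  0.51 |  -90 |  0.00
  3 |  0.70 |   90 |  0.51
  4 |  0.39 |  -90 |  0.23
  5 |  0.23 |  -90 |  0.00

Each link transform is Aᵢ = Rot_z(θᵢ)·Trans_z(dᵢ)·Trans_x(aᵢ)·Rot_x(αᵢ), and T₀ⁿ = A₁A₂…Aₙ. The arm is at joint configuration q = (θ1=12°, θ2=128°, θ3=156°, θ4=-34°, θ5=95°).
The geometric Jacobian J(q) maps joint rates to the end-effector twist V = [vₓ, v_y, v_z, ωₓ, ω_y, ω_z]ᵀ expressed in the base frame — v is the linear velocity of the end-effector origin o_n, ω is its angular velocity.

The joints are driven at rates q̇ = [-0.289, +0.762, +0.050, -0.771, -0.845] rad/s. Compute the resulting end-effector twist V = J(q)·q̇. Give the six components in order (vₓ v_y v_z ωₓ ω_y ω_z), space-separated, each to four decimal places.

0.4902 0.2427 0.0610 0.3277 0.5742 1.3695

o_n = [0.3241, -0.4516, 0.0197]
J₁: ẑ×o_n = [0.4516, 0.3241, -0.0000], ω = ẑ
J2: z=[0.0000, 0.0000, 1.0000] o=[0.2054, 0.0437, 0.4300] → [0.4953, 0.1187, -0.0000, 0.0000, 0.0000, 1.0000]
J3: z=[-0.6428, -0.7660, 0.0000] o=[-0.1853, 0.3715, 0.4300] → [0.3143, -0.2637, 0.9193, -0.6428, -0.7660, 0.0000]
J4: z=[-0.3116, 0.2614, -0.9135] o=[-0.0232, -0.4303, 0.1453] → [-0.0524, -0.3564, -0.0841, -0.3116, 0.2614, -0.9135]
J5: z=[-0.1416, -0.9634, -0.2274] o=[0.2716, -0.3929, -0.1963] → [-0.2215, 0.0186, 0.0589, -0.1416, -0.9634, -0.2274]
V = J·q̇ = [0.4902, 0.2427, 0.0610, 0.3277, 0.5742, 1.3695]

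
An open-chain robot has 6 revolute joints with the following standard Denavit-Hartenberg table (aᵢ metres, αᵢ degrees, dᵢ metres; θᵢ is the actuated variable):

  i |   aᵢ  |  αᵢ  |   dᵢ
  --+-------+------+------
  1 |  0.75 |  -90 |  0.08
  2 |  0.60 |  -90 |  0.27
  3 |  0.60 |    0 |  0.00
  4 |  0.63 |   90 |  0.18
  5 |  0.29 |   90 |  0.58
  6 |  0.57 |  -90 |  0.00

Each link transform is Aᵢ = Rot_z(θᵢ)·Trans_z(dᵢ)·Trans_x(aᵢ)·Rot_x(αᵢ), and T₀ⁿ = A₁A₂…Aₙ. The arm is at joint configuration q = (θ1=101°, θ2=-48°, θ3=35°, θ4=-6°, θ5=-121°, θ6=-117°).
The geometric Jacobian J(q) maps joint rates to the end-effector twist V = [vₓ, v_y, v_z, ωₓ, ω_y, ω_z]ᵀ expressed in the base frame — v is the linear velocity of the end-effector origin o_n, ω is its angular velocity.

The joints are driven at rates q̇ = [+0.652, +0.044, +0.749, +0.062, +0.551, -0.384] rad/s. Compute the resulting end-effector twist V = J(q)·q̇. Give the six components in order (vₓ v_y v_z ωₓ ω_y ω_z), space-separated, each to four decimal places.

o_n = [-0.0742, 1.9995, 1.2136]
J₁: ẑ×o_n = [-1.9995, -0.0742, 0.0000], ω = ẑ
J2: z=[-0.9816, -0.1908, 0.0000] o=[-0.1431, 0.7362, 0.0800] → [-0.2163, 1.1128, -1.2269, -0.9816, -0.1908, 0.0000]
J3: z=[-0.1418, 0.7295, -0.6691] o=[-0.4848, 1.0788, 0.5259] → [1.1178, -0.1772, -0.4301, -0.1418, 0.7295, -0.6691]
J4: z=[-0.1418, 0.7295, -0.6691] o=[-0.2097, 1.4673, 0.8911] → [0.5914, -0.0449, -0.1743, -0.1418, 0.7295, -0.6691]
J5: z=[-0.9204, 0.1516, 0.3603] o=[-0.0057, 2.0188, 1.1802] → [0.0120, 0.0061, 0.0282, -0.9204, 0.1516, 0.3603]
J6: z=[-0.3852, -0.1960, -0.9018] o=[-0.5588, 1.8258, 1.4584] → [0.2046, -0.5313, 0.0280, -0.3852, -0.1960, -0.9018]
V = J·q̇ = [-0.5113, 0.0725, -0.3822, -0.5174, 0.7420, 0.6541]

-0.5113 0.0725 -0.3822 -0.5174 0.7420 0.6541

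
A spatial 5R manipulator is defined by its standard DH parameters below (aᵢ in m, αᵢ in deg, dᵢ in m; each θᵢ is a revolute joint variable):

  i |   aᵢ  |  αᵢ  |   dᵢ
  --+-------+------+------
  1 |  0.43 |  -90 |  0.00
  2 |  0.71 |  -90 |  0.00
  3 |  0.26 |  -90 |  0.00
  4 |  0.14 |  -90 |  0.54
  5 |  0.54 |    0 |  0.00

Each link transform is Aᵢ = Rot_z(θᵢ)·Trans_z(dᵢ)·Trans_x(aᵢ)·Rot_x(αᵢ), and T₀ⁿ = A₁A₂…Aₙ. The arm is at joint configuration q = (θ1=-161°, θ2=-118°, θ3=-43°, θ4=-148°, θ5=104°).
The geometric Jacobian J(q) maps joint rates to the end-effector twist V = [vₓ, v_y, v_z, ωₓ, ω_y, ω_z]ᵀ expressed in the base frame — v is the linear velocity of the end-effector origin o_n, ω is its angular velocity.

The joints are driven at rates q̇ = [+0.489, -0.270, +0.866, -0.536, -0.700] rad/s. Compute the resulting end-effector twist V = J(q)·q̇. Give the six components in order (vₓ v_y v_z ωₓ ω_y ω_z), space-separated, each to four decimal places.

o_n = [0.0433, -0.1545, 0.8016]
J₁: ẑ×o_n = [0.1545, 0.0433, -0.0000], ω = ẑ
J2: z=[0.3256, -0.9455, 0.0000] o=[-0.4066, -0.1400, 0.0000] → [-0.7580, -0.2610, 0.4206, 0.3256, -0.9455, 0.0000]
J3: z=[-0.8348, -0.2875, 0.4695] o=[-0.0914, -0.0315, 0.6269] → [0.0075, 0.2091, 0.1414, -0.8348, -0.2875, 0.4695]
J4: z=[0.0646, 0.7957, 0.6022] o=[0.0507, -0.1701, 0.7948] → [-0.0039, -0.0049, 0.0069, 0.0646, 0.7957, 0.6022]
J5: z=[-0.4183, -0.5263, 0.7403] o=[-0.0412, 0.3016, 1.0781] → [0.4832, -0.0531, 0.2352, -0.4183, -0.5263, 0.7403]
V = J·q̇ = [-0.0494, 0.3125, -0.1595, -0.5527, -0.0518, 0.0546]

-0.0494 0.3125 -0.1595 -0.5527 -0.0518 0.0546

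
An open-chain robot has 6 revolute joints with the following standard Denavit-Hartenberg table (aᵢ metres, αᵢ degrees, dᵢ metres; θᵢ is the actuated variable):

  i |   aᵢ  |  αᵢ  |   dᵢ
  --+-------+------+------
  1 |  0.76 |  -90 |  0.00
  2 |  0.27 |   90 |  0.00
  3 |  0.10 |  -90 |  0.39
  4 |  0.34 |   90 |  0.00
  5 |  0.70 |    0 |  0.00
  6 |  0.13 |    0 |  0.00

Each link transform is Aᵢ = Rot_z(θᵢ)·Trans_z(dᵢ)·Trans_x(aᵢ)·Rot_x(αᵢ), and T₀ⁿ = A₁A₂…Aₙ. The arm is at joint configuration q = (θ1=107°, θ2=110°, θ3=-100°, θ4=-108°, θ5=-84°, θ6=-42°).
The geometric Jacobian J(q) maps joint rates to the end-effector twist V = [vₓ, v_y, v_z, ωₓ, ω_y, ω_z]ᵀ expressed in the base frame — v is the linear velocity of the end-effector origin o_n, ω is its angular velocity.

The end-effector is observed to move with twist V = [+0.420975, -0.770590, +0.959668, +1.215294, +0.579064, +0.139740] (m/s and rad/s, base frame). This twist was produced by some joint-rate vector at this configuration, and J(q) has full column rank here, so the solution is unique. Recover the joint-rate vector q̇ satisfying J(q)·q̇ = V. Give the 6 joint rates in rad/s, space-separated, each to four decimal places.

-0.0210 -0.7810 -0.0570 -0.1200 -0.9980 0.3880

o_n = [-0.6061, 1.4928, 0.2443]
J₁: ẑ×o_n = [-1.4928, -0.6061, 0.0000], ω = ẑ
J2: z=[-0.9563, -0.2924, 0.0000] o=[-0.2222, 0.7268, 0.0000] → [-0.0714, 0.2336, -0.8448, -0.9563, -0.2924, 0.0000]
J3: z=[-0.2747, 0.8986, -0.3420] o=[-0.1952, 0.6385, -0.2537] → [0.7397, 0.2773, 0.1345, -0.2747, 0.8986, -0.3420]
J4: z=[0.2645, -0.2713, -0.9254] o=[-0.2099, 1.0234, -0.3708] → [0.2675, 0.2039, 0.0167, 0.2645, -0.2713, -0.9254]
J5: z=[-0.7943, -0.6055, -0.0495] o=[-0.3959, 1.2778, -0.4985] → [-0.4392, 0.6004, -0.2981, -0.7943, -0.6055, -0.0495]
J6: z=[-0.7943, -0.6055, -0.0495] o=[-0.6201, 1.5214, 0.1182] → [-0.0777, 0.0994, 0.0312, -0.7943, -0.6055, -0.0495]
q̇ = J⁺·V = [-0.0210, -0.7810, -0.0570, -0.1200, -0.9980, 0.3880]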